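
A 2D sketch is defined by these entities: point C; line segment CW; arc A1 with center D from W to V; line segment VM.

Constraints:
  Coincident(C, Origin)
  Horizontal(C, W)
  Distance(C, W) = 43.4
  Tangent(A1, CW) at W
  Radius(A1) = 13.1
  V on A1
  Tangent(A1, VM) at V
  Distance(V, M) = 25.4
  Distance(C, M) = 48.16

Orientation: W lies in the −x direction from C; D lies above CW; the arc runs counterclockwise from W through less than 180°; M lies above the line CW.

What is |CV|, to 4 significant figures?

32.85

C is at the origin; C and W share the same y with |CW| = 43.4 and W on the −x side, so W = (-43.40, 0.000). Since A1 is tangent to CW there, DW ⟂ CW, so D = W + (0, 13.1) = (-43.40, 13.10). Since DV ⟂ VM (tangency), |DM| = √(13.1² + 25.4²) = 28.58 regardless of where V sits on A1. So M lies on both circle(C, 48.16) and circle(D, 28.58); the above-CW intersection is M = (-29.50, 38.07). V is the foot of the tangent from M: V = (-30.31, 12.68).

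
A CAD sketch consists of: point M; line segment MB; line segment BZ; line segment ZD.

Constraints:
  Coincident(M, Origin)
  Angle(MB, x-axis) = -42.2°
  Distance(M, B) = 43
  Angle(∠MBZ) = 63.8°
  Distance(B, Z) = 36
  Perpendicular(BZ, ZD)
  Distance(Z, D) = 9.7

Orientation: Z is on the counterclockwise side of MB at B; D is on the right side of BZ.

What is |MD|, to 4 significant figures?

51.19

∠MBZ = 63.8°, so BZ runs at -42.2° + (180° − 63.8°) = 74.00° from the x-axis; with |BZ| = 36.0, Z = B + 36.0·(cos 74.00°, sin 74.00°) = (41.78, 5.721). BZ is perpendicular to ZD; with |ZD| = 9.7 on the right of BZ, D = Z + 9.7·(0.9613, -0.2756) = (51.10, 3.048). Then |MD| = |D − M| = 51.19.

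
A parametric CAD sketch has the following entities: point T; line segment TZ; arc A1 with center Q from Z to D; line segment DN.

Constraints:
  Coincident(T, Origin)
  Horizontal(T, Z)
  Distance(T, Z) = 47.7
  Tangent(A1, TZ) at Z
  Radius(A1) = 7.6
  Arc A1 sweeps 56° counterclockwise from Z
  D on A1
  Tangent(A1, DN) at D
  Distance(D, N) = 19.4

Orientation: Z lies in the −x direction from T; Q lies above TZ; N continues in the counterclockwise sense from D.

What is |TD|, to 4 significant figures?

41.53

A1 meets TZ tangentially, so QZ is at right angles to TZ, so Q = Z + (0, 7.6) = (-47.70, 7.600). On A1, Z sits at bearing -90° from Q; a 56° counterclockwise sweep puts D at bearing -34°, so D = Q + 7.6·(cos -34°, sin -34°) = (-41.40, 3.350). Then |TD| = |D − T| = 41.53.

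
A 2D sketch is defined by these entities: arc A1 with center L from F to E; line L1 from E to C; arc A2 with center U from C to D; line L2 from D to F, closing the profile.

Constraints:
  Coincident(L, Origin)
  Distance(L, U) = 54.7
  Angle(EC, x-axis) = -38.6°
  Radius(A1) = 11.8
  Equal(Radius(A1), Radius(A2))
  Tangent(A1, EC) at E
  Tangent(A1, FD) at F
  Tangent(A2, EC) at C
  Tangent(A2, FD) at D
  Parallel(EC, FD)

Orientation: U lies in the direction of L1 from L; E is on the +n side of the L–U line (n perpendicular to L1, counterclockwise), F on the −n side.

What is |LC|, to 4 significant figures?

55.96

Tangency of A1 to both parallel lines with radius 11.8 puts E and F at L ± 11.8·n: E = (7.362, 9.222), F = (-7.362, -9.222). Equal radii place C and D the same way about U: C = U + 11.8·n = (50.11, -24.90), D = U − 11.8·n = (35.39, -43.35). Then |LC| = |C − L| = 55.96.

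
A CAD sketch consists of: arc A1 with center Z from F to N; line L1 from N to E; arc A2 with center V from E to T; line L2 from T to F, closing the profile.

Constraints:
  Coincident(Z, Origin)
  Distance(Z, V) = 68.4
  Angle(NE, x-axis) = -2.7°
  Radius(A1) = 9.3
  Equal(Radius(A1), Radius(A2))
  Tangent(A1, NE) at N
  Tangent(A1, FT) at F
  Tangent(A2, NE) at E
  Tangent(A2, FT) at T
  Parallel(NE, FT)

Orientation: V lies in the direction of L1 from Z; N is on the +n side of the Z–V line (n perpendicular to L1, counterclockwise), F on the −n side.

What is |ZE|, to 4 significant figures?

69.03

The slot axis is L1's direction at -2.7°, so u = (cos -2.7°, sin -2.7°) = (0.9989, -0.04711) and n = (−sin -2.7°, cos -2.7°) = (0.04711, 0.9989). Z is at the origin and V lies 68.4 along u from Z, so V = 68.4·u = (68.32, -3.222). Tangency of A1 to both parallel lines with radius 9.3 puts N and F at Z ± 9.3·n: N = (0.4381, 9.290), F = (-0.4381, -9.290). Equal radii place E and T the same way about V: E = V + 9.3·n = (68.76, 6.068), T = V − 9.3·n = (67.89, -12.51). Then |ZE| = |E − Z| = 69.03.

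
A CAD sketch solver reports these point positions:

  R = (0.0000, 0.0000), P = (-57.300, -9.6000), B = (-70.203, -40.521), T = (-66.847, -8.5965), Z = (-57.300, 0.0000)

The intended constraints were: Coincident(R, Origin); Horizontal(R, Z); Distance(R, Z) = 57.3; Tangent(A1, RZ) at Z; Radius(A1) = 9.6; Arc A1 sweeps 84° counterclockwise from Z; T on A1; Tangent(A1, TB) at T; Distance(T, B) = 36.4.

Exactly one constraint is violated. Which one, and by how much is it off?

Distance(T, B) = 36.4 — off by 4.30.

R = (0.00, 0.00) ✓; R.y = 0.00, Z.y = 0.00 ✓; |RZ| = 57.30 ✓; ∠(PZ, ZR) = 90.00° ✓; |PZ| = 9.600 ✓; bearing(P→T) − bearing(P→Z) = 84.00° ✓; |PT| = 9.600 ✓; ∠(PT, TB) = 90.00° ✓; |TB| = 32.10 ✗.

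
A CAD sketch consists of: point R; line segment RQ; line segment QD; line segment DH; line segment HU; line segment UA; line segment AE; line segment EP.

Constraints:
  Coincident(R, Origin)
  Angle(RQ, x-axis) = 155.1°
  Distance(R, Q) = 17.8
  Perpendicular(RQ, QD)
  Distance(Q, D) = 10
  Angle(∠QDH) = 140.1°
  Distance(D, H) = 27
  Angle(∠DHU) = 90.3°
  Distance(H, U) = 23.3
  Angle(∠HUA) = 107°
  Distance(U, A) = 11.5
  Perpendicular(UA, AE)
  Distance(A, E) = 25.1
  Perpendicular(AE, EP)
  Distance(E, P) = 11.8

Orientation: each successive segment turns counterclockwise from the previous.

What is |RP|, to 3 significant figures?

26.4

UA ⟂ AE, so AE runs at 178°; with |AE| = 25.1, E = (-15.4, -9.25). AE is perpendicular to EP, so EP runs at -92.3°; with |EP| = 11.8, P = (-15.9, -21.0). Then |RP| = |P − R| = 26.4.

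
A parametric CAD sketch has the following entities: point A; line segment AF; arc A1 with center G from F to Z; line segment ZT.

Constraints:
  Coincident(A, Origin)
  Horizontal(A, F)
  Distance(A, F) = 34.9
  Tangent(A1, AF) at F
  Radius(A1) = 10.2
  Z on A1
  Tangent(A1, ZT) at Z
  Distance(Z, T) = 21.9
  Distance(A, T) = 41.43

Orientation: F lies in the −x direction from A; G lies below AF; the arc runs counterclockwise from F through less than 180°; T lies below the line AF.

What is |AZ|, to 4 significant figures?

45.40

Checks: ∠(GF, FA) = 90.00° ✓; |GZ| = 10.20 ✓; ∠(GZ, ZT) = 90.00° ✓; |ZT| = 21.90 ✓; |AT| = 41.43 ✓.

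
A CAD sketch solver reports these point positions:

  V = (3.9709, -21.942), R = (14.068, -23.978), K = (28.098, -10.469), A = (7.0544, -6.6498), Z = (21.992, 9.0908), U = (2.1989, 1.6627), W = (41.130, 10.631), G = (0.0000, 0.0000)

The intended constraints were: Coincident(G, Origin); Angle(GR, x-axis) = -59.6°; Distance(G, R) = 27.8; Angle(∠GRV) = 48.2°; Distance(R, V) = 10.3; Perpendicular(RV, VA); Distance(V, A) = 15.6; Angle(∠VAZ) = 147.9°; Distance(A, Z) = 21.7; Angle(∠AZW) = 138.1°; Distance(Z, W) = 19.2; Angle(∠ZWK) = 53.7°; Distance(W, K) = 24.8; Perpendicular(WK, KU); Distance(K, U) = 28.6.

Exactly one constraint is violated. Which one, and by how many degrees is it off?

Perpendicular(WK, KU) — off by 6.60°.

G = (0.00, 0.00) ✓; GR at -59.60° ✓; |GR| = 27.80 ✓; ∠GRV = 48.20° ✓; |RV| = 10.30 ✓; ∠(RV, VA) = 90.00° ✓; |VA| = 15.60 ✓; ∠VAZ = 147.9° ✓; |AZ| = 21.70 ✓; ∠AZW = 138.1° ✓; |ZW| = 19.20 ✓; ∠ZWK = 53.70° ✓; |WK| = 24.80 ✓; ∠(WK, KU) = 83.40° ✗; |KU| = 28.60 ✓.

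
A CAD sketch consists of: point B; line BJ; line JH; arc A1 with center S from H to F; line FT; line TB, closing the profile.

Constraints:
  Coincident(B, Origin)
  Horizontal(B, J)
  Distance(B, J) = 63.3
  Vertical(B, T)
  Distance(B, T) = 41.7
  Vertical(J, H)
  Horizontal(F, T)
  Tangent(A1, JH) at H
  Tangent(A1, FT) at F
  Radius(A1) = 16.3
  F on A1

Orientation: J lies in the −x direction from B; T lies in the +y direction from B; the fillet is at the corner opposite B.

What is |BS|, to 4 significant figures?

53.42

BT is vertical with |BT| = 41.7 and T on the +y side, so T = (0.000, 41.70). The virtual corner opposite B is at (-63.30, 41.70). Tangency of A1 to JH means the radius SH is perpendicular to JH and tangency of A1 to FT means the radius SF is perpendicular to FT, with radius 16.3, so the center S sits 16.3 in from both sides at S = (-47.00, 25.40). Then |BS| = |S − B| = 53.42.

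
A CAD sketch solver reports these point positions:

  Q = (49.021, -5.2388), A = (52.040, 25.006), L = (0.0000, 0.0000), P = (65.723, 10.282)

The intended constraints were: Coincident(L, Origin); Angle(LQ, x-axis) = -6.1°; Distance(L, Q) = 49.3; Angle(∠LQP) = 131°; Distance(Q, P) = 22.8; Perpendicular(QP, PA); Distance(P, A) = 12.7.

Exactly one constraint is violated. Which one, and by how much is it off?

Distance(P, A) = 12.7 — off by 7.40.

L = (0.00, 0.00) ✓; LQ at -6.100° ✓; |LQ| = 49.30 ✓; ∠LQP = 131.0° ✓; |QP| = 22.80 ✓; ∠(QP, PA) = 90.00° ✓; |PA| = 20.10 ✗.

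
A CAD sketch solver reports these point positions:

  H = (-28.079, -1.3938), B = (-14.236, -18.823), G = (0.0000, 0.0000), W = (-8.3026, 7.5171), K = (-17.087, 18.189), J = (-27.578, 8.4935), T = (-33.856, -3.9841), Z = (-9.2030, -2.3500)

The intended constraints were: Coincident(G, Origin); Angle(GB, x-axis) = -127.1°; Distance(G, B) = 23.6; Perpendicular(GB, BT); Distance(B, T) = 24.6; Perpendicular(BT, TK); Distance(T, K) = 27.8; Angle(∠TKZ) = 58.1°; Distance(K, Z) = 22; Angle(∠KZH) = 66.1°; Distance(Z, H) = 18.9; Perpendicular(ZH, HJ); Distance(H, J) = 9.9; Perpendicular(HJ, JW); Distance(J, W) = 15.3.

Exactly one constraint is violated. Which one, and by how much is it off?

Distance(J, W) = 15.3 — off by 4.00.

G = (0.00, 0.00) ✓; GB at -127.1° ✓; |GB| = 23.60 ✓; ∠(GB, BT) = 90.00° ✓; |BT| = 24.60 ✓; ∠(BT, TK) = 90.00° ✓; |TK| = 27.80 ✓; ∠TKZ = 58.10° ✓; |KZ| = 22.00 ✓; ∠KZH = 66.10° ✓; |ZH| = 18.90 ✓; ∠(ZH, HJ) = 90.00° ✓; |HJ| = 9.900 ✓; ∠(HJ, JW) = 90.00° ✓; |JW| = 19.30 ✗.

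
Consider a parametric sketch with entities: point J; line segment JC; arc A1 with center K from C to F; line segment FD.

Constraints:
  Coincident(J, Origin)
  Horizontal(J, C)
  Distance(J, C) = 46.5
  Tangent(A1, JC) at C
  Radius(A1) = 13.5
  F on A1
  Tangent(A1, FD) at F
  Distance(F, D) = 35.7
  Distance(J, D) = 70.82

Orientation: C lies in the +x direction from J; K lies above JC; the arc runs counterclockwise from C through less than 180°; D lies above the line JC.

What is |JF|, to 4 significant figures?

61.92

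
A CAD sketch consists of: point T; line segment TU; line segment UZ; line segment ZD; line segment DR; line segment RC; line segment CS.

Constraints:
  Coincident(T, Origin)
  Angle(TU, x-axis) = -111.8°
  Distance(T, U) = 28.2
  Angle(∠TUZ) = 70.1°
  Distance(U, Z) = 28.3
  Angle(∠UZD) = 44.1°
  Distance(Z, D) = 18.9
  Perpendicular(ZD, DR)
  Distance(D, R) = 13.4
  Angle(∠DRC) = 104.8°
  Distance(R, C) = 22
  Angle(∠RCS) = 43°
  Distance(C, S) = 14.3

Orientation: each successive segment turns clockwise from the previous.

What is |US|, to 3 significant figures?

19.8

T is at the origin; TU runs at -111.8° with length 28.2, so U = (-10.5, -26.2). ∠TUZ = 70.1° gives UZ at 138° from the x-axis; with |UZ| = 28.3, Z = (-31.6, -7.36). ∠UZD = 44.1° gives ZD at 2.40° from the x-axis; with |ZD| = 18.9, D = (-12.7, -6.57). The perpendicularity gives DR at right angles to ZD, so DR runs at -87.6°; with |DR| = 13.4, R = (-12.2, -20.0). ∠DRC = 104.8° gives RC at -163° from the x-axis; with |RC| = 22.0, C = (-33.2, -26.5). ∠RCS = 43.0° gives CS at 60.2° from the x-axis; with |CS| = 14.3, S = (-26.1, -14.1). Then |US| = |S − U| = 19.8.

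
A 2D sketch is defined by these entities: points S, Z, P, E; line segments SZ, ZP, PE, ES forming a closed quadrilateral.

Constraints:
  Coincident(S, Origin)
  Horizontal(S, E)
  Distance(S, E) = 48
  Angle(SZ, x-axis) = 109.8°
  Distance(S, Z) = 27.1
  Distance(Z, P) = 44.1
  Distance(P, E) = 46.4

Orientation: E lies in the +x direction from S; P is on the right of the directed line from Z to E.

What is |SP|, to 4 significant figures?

17.03

Checks: |ZP| = 44.10 ✓; |PE| = 46.40 ✓.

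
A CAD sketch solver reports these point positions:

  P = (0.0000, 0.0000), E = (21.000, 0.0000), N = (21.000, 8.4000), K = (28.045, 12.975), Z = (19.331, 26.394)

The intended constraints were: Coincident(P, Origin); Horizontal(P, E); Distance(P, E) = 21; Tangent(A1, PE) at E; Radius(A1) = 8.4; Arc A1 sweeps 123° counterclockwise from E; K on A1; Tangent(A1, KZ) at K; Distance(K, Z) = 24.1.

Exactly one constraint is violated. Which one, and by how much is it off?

Distance(K, Z) = 24.1 — off by 8.10.

P = (0.00, 0.00) ✓; P.y = 0.00, E.y = 0.00 ✓; |PE| = 21.00 ✓; ∠(NE, EP) = 90.00° ✓; |NE| = 8.400 ✓; bearing(N→K) − bearing(N→E) = 123.0° ✓; |NK| = 8.400 ✓; ∠(NK, KZ) = 90.00° ✓; |KZ| = 16.00 ✗.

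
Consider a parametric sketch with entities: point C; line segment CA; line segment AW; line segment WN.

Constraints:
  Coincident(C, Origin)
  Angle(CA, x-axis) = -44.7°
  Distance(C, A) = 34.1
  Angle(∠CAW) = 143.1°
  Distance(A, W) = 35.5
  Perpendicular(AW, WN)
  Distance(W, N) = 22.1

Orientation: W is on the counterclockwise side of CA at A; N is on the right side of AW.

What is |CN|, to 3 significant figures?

75.8

C is at the origin; CA runs at -44.7° with length 34.1, so A = 34.1·(cos -44.7°, sin -44.7°) = (24.2, -24.0). ∠CAW = 143.1°, so AW runs at -44.7° + (180° − 143.1°) = -7.80° from the x-axis; with |AW| = 35.5, W = A + 35.5·(cos -7.80°, sin -7.80°) = (59.4, -28.8). AW ⟂ WN; with |WN| = 22.1 on the right of AW, N = W + 22.1·(-0.136, -0.991) = (56.4, -50.7). Then |CN| = |N − C| = 75.8.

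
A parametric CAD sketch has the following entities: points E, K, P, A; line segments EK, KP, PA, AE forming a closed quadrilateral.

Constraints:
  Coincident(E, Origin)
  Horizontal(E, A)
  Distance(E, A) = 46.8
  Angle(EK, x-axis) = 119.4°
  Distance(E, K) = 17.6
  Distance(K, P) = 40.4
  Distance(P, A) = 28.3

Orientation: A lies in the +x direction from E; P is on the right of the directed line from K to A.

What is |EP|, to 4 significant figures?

24.30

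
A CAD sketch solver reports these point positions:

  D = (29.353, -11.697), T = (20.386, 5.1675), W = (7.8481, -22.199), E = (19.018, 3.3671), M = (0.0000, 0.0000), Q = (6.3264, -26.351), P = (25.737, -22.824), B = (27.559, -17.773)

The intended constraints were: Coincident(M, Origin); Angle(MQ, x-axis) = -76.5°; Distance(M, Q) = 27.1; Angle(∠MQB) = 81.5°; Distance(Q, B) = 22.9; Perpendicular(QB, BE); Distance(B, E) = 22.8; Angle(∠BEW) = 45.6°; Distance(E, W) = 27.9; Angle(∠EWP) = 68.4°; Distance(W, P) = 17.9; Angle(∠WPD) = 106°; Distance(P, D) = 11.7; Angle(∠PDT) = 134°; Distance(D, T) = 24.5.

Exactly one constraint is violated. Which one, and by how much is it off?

Distance(D, T) = 24.5 — off by 5.40.

M = (0.00, 0.00) ✓; MQ at -76.50° ✓; |MQ| = 27.10 ✓; ∠MQB = 81.50° ✓; |QB| = 22.90 ✓; ∠(QB, BE) = 90.00° ✓; |BE| = 22.80 ✓; ∠BEW = 45.60° ✓; |EW| = 27.90 ✓; ∠EWP = 68.40° ✓; |WP| = 17.90 ✓; ∠WPD = 106.0° ✓; |PD| = 11.70 ✓; ∠PDT = 134.0° ✓; |DT| = 19.10 ✗.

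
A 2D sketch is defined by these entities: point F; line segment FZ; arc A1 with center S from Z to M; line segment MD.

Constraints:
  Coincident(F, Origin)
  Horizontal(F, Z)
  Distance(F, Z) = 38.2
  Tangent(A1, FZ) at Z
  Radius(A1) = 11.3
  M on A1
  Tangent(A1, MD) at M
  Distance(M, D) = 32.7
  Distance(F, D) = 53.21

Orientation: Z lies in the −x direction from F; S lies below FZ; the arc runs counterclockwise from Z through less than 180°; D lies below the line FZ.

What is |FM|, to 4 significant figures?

50.70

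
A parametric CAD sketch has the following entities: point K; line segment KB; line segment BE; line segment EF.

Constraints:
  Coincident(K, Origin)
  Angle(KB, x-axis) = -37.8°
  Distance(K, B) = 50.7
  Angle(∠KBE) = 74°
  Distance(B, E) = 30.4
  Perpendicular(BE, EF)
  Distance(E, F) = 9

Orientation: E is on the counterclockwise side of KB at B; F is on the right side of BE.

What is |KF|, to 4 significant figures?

60.03

K is at the origin; KB runs at -37.8° with length 50.7, so B = 50.7·(cos -37.8°, sin -37.8°) = (40.06, -31.07). ∠KBE = 74.0°, so BE runs at -37.8° + (180° − 74.0°) = 68.20° from the x-axis; with |BE| = 30.4, E = B + 30.4·(cos 68.20°, sin 68.20°) = (51.35, -2.848). BE is perpendicular to EF; with |EF| = 9.0 on the right of BE, F = E + 9.0·(0.9285, -0.3714) = (59.71, -6.191). Then |KF| = |F − K| = 60.03.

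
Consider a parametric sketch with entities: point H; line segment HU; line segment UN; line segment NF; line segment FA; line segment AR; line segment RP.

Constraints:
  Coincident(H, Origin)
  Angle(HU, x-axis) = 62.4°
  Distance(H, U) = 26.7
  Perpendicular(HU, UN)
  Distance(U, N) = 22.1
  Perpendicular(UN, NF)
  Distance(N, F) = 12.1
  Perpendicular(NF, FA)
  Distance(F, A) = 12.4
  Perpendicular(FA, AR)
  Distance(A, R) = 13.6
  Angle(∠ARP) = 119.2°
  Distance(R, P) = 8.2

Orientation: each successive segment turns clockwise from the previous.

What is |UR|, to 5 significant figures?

9.8153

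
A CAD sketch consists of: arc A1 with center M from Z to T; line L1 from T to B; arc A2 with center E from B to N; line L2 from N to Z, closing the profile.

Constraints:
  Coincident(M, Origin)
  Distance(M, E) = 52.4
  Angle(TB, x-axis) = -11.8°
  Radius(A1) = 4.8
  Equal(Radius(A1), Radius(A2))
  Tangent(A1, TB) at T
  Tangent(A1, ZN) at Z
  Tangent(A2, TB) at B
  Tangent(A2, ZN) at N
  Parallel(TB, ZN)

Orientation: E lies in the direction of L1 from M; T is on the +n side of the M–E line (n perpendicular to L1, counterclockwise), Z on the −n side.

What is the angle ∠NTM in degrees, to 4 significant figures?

79.62°

The slot axis is L1's direction at -11.8°, so u = (cos -11.8°, sin -11.8°) = (0.9789, -0.2045) and n = (−sin -11.8°, cos -11.8°) = (0.2045, 0.9789). M is at the origin and E lies 52.4 along u from M, so E = 52.4·u = (51.29, -10.72). Tangency of A1 to both parallel lines with radius 4.8 puts T and Z at M ± 4.8·n: T = (0.9816, 4.699), Z = (-0.9816, -4.699). Equal radii place B and N the same way about E: B = E + 4.8·n = (52.27, -6.017), N = E − 4.8·n = (50.31, -15.41). Then cos ∠NTM = TN·TM / (|TN||TM|), giving 79.62°.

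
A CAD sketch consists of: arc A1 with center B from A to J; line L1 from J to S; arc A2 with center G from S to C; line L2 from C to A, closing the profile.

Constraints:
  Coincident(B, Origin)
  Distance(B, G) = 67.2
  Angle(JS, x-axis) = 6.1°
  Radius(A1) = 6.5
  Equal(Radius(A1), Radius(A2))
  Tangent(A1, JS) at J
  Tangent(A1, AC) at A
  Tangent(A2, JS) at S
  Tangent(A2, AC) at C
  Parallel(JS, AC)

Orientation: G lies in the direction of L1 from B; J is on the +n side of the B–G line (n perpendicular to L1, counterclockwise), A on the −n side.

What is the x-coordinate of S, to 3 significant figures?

66.1

The slot axis is L1's direction at 6.1°, so u = (cos 6.1°, sin 6.1°) = (0.994, 0.106) and n = (−sin 6.1°, cos 6.1°) = (-0.106, 0.994). B is at the origin and G lies 67.2 along u from B, so G = 67.2·u = (66.8, 7.14). Tangency of A1 to both parallel lines with radius 6.5 puts J and A at B ± 6.5·n: J = (-0.691, 6.46), A = (0.691, -6.46). Equal radii place S and C the same way about G: S = G + 6.5·n = (66.1, 13.6), C = G − 6.5·n = (67.5, 0.678). So S.x = 66.1.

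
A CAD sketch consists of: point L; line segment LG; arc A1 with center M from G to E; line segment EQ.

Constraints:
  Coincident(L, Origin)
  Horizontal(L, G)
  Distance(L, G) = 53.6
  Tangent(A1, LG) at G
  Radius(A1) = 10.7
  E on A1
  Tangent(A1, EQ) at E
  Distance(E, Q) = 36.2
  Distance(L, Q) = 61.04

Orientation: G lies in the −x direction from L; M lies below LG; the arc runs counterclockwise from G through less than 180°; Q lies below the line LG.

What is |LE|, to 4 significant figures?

64.44

L is at the origin; LG is horizontal with |LG| = 53.6 and G on the −x side, so G = (-53.60, 0.000). The tangent condition forces MG to be normal to LG, so M = G + (0, -10.7) = (-53.60, -10.70). Since ME ⟂ EQ (tangency), |MQ| = √(10.7² + 36.2²) = 37.75 regardless of where E sits on A1. So Q lies on both circle(L, 61.04) and circle(M, 37.75); the below-LG intersection is Q = (-40.15, -45.97). E is the foot of the tangent from Q: E = (-62.11, -17.19).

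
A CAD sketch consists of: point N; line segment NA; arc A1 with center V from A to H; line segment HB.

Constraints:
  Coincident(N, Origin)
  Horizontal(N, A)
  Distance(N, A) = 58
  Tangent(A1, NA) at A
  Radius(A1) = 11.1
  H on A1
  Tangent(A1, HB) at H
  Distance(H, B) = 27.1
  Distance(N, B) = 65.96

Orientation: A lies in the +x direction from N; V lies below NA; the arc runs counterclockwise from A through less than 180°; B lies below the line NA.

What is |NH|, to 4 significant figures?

48.97

Checks: N.y = 0.00, A.y = 0.00 ✓; |VH| = 11.10 ✓; ∠(VH, HB) = 90.00° ✓; |HB| = 27.10 ✓; |NB| = 65.96 ✓.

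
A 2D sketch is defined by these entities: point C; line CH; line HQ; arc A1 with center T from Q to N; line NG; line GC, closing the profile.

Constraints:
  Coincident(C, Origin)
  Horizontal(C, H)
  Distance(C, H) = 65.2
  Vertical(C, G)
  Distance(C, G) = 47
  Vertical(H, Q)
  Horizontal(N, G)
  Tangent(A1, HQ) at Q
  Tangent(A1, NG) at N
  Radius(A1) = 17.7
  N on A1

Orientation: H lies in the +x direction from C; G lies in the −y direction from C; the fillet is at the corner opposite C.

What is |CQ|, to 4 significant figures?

71.48

The virtual corner opposite C is at (65.20, -47.00). Tangency of A1 to HQ means the radius TQ is perpendicular to HQ and tangency of A1 to NG means the radius TN is perpendicular to NG, with radius 17.7, so the center T sits 17.7 in from both sides at T = (47.50, -29.30). That places the tangent points at Q = (65.20, -29.30) on HQ and N = (47.50, -47.00) on NG. Then |CQ| = |Q − C| = 71.48.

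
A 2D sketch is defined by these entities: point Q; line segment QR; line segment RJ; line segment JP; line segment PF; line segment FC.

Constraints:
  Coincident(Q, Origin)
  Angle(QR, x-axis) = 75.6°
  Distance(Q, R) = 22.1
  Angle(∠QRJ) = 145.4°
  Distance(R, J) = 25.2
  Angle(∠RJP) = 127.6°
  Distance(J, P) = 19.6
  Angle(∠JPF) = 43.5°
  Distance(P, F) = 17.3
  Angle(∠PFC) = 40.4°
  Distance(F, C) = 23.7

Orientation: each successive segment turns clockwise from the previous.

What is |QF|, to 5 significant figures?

38.260

Q is at the origin; QR runs at 75.6° with length 22.1, so R = (5.4960, 21.406). ∠QRJ = 145.4° gives RJ at 41.000° from the x-axis; with |RJ| = 25.2, J = (24.515, 37.938). ∠RJP = 127.6° gives JP at -11.400° from the x-axis; with |JP| = 19.6, P = (43.728, 34.064). ∠JPF = 43.5° gives PF at -147.90° from the x-axis; with |PF| = 17.3, F = (29.073, 24.871). Then |QF| = |F − Q| = 38.260.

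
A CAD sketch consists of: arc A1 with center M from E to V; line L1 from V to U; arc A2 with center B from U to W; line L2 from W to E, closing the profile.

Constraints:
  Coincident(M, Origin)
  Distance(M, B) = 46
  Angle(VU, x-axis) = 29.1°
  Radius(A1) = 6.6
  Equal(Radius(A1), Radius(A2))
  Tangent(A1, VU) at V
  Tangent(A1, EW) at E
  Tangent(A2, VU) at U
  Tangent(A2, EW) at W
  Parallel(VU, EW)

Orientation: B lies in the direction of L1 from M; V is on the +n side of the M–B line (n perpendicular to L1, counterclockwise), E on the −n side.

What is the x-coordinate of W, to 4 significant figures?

43.40

The slot axis is L1's direction at 29.1°, so u = (cos 29.1°, sin 29.1°) = (0.8738, 0.4863) and n = (−sin 29.1°, cos 29.1°) = (-0.4863, 0.8738). M is at the origin and B lies 46.0 along u from M, so B = 46.0·u = (40.19, 22.37). Tangency of A1 to both parallel lines with radius 6.6 puts V and E at M ± 6.6·n: V = (-3.210, 5.767), E = (3.210, -5.767). Equal radii place U and W the same way about B: U = B + 6.6·n = (36.98, 28.14), W = B − 6.6·n = (43.40, 16.60). So W.x = 43.40.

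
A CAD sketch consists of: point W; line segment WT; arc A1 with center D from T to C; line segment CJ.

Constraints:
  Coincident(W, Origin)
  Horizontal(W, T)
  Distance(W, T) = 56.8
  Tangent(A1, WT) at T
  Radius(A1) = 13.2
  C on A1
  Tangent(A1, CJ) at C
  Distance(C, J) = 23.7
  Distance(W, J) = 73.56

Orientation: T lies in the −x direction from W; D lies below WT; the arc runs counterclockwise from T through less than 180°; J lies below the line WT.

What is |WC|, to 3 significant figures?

71.5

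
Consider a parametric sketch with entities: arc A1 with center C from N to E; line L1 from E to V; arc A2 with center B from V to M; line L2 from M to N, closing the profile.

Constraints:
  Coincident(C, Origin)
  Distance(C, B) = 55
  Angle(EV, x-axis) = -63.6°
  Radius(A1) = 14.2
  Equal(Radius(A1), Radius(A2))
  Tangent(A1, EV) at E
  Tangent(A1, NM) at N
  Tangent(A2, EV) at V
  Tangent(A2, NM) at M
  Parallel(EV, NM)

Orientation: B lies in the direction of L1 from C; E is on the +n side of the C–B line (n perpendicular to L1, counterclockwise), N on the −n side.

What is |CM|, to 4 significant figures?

56.80

Tangency of A1 to both parallel lines with radius 14.2 puts E and N at C ± 14.2·n: E = (12.72, 6.314), N = (-12.72, -6.314). Equal radii place V and M the same way about B: V = B + 14.2·n = (37.17, -42.95), M = B − 14.2·n = (11.74, -55.58). Then |CM| = |M − C| = 56.80.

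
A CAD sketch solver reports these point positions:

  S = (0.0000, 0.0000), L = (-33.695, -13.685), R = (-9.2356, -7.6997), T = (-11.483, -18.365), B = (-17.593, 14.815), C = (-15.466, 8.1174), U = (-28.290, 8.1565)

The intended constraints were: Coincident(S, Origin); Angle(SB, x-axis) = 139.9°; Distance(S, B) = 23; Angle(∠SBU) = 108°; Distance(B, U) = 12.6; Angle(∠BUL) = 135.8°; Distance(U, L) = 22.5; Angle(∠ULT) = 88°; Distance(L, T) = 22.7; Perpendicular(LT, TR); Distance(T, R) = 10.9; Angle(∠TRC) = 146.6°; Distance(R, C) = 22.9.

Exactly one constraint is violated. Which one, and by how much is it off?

Distance(R, C) = 22.9 — off by 5.90.

S = (0.00, 0.00) ✓; SB at 139.9° ✓; |SB| = 23.00 ✓; ∠SBU = 108.0° ✓; |BU| = 12.60 ✓; ∠BUL = 135.8° ✓; |UL| = 22.50 ✓; ∠ULT = 88.00° ✓; |LT| = 22.70 ✓; ∠(LT, TR) = 90.00° ✓; |TR| = 10.90 ✓; ∠TRC = 146.6° ✓; |RC| = 17.00 ✗.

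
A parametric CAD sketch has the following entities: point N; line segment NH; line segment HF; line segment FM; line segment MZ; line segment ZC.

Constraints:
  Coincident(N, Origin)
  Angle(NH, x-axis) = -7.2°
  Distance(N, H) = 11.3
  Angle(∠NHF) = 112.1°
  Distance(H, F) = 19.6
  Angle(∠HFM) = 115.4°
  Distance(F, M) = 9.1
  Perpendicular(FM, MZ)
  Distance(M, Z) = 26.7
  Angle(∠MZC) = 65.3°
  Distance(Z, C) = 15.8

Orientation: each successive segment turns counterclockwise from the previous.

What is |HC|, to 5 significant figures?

3.9576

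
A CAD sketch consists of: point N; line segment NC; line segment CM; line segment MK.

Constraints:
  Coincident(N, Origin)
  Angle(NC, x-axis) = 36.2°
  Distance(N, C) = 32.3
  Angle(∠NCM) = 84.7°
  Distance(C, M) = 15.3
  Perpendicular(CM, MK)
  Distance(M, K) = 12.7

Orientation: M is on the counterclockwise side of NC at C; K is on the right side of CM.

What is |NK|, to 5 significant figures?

46.522

N is at the origin; NC runs at 36.2° with length 32.3, so C = 32.3·(cos 36.2°, sin 36.2°) = (26.065, 19.077). ∠NCM = 84.7°, so CM runs at 36.2° + (180° − 84.7°) = 131.50° from the x-axis; with |CM| = 15.3, M = C + 15.3·(cos 131.50°, sin 131.50°) = (15.927, 30.536). The perpendicularity gives MK at right angles to CM; with |MK| = 12.7 on the right of CM, K = M + 12.7·(0.74896, 0.66262) = (25.438, 38.951). Then |NK| = |K − N| = 46.522.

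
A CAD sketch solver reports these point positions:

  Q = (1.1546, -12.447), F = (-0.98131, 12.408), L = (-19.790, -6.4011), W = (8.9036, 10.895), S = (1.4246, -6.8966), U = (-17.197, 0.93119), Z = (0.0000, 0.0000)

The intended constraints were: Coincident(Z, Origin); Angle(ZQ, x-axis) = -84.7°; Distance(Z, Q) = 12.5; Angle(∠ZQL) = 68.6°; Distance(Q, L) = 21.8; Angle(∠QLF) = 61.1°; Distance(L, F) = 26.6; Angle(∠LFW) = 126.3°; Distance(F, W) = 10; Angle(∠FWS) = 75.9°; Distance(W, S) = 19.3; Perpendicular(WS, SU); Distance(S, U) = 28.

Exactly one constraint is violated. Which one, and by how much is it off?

Distance(S, U) = 28 — off by 7.80.

Z = (0.00, 0.00) ✓; ZQ at -84.70° ✓; |ZQ| = 12.50 ✓; ∠ZQL = 68.60° ✓; |QL| = 21.80 ✓; ∠QLF = 61.10° ✓; |LF| = 26.60 ✓; ∠LFW = 126.3° ✓; |FW| = 10.00 ✓; ∠FWS = 75.90° ✓; |WS| = 19.30 ✓; ∠(WS, SU) = 90.00° ✓; |SU| = 20.20 ✗.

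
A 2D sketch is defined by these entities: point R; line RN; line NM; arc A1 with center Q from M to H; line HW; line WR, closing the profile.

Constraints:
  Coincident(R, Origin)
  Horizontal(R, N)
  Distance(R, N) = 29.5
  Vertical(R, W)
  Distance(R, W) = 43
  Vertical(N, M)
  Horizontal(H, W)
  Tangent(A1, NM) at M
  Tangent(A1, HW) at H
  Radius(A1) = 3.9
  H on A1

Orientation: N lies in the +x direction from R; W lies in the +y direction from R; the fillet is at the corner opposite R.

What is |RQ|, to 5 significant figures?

46.735

R is at the origin; RN is horizontal with |RN| = 29.5 and N on the +x side, so N = (29.500, 0.0000). R and W share the same x with |RW| = 43.0 and W on the +y side, so W = (0.0000, 43.000). The virtual corner opposite R is at (29.500, 43.000). A1 meets NM tangentially, so QM is at right angles to NM and A1 meets HW tangentially, so QH is at right angles to HW, with radius 3.9, so the center Q sits 3.9 in from both sides at Q = (25.600, 39.100). Then |RQ| = |Q − R| = 46.735.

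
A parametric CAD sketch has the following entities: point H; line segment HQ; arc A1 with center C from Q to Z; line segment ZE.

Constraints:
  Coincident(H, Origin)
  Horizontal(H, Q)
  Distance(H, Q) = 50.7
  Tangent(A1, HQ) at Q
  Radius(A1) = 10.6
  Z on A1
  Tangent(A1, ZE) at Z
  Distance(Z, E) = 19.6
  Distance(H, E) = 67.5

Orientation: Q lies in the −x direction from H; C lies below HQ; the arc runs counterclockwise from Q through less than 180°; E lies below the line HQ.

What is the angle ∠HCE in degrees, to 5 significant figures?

126.62°

Checks: |CZ| = 10.60 ✓; ∠(CZ, ZE) = 90.00° ✓; |ZE| = 19.60 ✓; |HE| = 67.50 ✓.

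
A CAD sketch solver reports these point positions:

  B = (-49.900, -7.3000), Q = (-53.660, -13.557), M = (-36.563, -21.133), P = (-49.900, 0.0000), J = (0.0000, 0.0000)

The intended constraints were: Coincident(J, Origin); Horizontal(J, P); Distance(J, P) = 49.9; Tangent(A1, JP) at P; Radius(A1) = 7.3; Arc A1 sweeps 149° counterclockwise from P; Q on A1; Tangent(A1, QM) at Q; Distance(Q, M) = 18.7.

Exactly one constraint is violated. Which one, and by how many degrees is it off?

Tangent(A1, QM) at Q — off by 7.10°.

J = (0.00, 0.00) ✓; J.y = 0.00, P.y = 0.00 ✓; |JP| = 49.90 ✓; ∠(BP, PJ) = 90.00° ✓; |BP| = 7.300 ✓; bearing(B→Q) − bearing(B→P) = 149.0° ✓; |BQ| = 7.300 ✓; ∠(BQ, QM) = 82.90° ✗; |QM| = 18.70 ✓.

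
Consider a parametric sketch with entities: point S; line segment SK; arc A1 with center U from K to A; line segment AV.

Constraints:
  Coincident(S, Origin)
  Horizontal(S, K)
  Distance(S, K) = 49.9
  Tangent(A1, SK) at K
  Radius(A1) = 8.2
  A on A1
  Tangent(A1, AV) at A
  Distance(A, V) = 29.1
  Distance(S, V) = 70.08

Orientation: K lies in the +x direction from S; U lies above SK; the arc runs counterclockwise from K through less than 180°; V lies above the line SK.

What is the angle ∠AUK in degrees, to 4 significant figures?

86.98°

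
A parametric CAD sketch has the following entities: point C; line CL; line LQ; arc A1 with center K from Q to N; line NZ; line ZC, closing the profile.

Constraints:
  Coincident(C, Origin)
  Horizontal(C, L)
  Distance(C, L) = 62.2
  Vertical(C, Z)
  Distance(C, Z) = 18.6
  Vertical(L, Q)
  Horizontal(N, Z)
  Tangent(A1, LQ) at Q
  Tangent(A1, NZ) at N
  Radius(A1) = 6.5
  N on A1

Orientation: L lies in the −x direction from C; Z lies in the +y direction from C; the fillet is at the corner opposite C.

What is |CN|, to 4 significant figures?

58.72

C is at the origin; CL is horizontal with |CL| = 62.2 and L on the −x side, so L = (-62.20, 0.000). CZ is vertical with |CZ| = 18.6 and Z on the +y side, so Z = (0.000, 18.60). The virtual corner opposite C is at (-62.20, 18.60). Since A1 is tangent to LQ there, KQ ⟂ LQ and tangency of A1 to NZ means the radius KN is perpendicular to NZ, with radius 6.5, so the center K sits 6.5 in from both sides at K = (-55.70, 12.10). That places the tangent points at Q = (-62.20, 12.10) on LQ and N = (-55.70, 18.60) on NZ. Then |CN| = |N − C| = 58.72.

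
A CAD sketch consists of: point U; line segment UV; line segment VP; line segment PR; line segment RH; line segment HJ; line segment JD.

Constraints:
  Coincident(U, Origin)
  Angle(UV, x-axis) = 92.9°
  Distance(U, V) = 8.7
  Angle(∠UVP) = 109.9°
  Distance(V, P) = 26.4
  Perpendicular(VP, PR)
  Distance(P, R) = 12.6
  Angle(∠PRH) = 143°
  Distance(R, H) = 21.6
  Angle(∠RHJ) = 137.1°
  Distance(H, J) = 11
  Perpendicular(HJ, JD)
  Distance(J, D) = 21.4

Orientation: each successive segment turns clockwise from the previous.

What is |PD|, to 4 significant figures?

29.59

U is at the origin; UV runs at 92.9° with length 8.7, so V = (-0.4402, 8.689). ∠UVP = 109.9° gives VP at 22.80° from the x-axis; with |VP| = 26.4, P = (23.90, 18.92). VP is perpendicular to PR, so PR runs at -67.20°; with |PR| = 12.6, R = (28.78, 7.304). ∠PRH = 143.0° gives RH at -104.2° from the x-axis; with |RH| = 21.6, H = (23.48, -13.64). ∠RHJ = 137.1° gives HJ at -147.1° from the x-axis; with |HJ| = 11.0, J = (14.25, -19.61). HJ ⟂ JD, so JD runs at 122.9°; with |JD| = 21.4, D = (2.621, -1.643). Then |PD| = |D − P| = 29.59.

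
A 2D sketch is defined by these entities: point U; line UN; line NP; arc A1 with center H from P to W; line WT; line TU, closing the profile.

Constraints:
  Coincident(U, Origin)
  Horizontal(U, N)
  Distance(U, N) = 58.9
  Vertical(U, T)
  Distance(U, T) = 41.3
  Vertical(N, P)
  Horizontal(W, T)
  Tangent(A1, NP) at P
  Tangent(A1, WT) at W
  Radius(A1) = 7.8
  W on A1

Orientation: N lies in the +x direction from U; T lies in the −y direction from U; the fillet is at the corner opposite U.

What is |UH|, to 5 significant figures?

61.102

U is at the origin; U and N share the same y with |UN| = 58.9 and N on the +x side, so N = (58.900, 0.0000). UT is vertical with |UT| = 41.3 and T on the −y side, so T = (0.0000, -41.300). The virtual corner opposite U is at (58.900, -41.300). A1 meets NP tangentially, so HP is at right angles to NP and since A1 is tangent to WT there, HW ⟂ WT, with radius 7.8, so the center H sits 7.8 in from both sides at H = (51.100, -33.500). Then |UH| = |H − U| = 61.102.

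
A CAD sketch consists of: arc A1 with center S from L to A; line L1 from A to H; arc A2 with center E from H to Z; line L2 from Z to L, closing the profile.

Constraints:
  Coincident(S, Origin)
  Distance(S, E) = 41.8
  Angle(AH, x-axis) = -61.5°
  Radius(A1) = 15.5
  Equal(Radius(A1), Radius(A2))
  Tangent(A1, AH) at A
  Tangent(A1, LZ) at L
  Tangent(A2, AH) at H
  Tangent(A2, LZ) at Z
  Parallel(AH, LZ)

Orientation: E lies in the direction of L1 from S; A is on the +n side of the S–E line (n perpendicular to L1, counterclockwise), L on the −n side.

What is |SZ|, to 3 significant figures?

44.6

Tangency of A1 to both parallel lines with radius 15.5 puts A and L at S ± 15.5·n: A = (13.6, 7.40), L = (-13.6, -7.40). Equal radii place H and Z the same way about E: H = E + 15.5·n = (33.6, -29.3), Z = E − 15.5·n = (6.32, -44.1). Then |SZ| = |Z − S| = 44.6.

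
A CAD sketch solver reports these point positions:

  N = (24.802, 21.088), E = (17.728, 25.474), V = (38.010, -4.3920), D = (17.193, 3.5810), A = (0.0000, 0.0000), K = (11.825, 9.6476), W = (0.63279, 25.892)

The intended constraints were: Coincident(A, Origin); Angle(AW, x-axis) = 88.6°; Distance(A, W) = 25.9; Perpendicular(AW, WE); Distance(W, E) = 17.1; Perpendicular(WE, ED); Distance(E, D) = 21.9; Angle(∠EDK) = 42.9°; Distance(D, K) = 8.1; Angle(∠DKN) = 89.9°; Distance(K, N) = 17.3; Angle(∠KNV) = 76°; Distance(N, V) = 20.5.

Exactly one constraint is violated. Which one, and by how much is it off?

Distance(N, V) = 20.5 — off by 8.20.

A = (0.00, 0.00) ✓; AW at 88.60° ✓; |AW| = 25.90 ✓; ∠(AW, WE) = 90.00° ✓; |WE| = 17.10 ✓; ∠(WE, ED) = 90.00° ✓; |ED| = 21.90 ✓; ∠EDK = 42.90° ✓; |DK| = 8.101 ✓; ∠DKN = 89.90° ✓; |KN| = 17.30 ✓; ∠KNV = 76.00° ✓; |NV| = 28.70 ✗.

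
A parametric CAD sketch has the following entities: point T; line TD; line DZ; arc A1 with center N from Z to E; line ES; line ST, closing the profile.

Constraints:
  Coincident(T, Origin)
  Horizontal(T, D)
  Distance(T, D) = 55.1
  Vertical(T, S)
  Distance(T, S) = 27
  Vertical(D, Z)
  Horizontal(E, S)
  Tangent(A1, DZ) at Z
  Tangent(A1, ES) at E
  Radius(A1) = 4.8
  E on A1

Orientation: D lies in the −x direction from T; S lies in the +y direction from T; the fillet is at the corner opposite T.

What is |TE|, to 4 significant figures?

57.09

The virtual corner opposite T is at (-55.10, 27.00). The tangent condition forces NZ to be normal to DZ and the tangent condition forces NE to be normal to ES, with radius 4.8, so the center N sits 4.8 in from both sides at N = (-50.30, 22.20). That places the tangent points at Z = (-55.10, 22.20) on DZ and E = (-50.30, 27.00) on ES. Then |TE| = |E − T| = 57.09.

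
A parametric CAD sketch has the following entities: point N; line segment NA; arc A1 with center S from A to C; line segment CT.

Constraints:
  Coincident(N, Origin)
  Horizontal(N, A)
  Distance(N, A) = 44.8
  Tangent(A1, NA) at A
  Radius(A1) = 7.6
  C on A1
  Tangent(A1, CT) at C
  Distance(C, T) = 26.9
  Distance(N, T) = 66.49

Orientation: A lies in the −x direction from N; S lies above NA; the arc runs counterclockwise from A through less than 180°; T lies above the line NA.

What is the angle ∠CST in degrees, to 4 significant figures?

74.22°

N is at the origin; NA is horizontal with |NA| = 44.8 and A on the −x side, so A = (-44.80, 0.000). Tangency of A1 to NA means the radius SA is perpendicular to NA, so S = A + (0, 7.6) = (-44.80, 7.600). Since SC ⟂ CT (tangency), |ST| = √(7.6² + 26.9²) = 27.95 regardless of where C sits on A1. So T lies on both circle(N, 66.49) and circle(S, 27.95); the above-NA intersection is T = (-58.22, 32.12). C is the foot of the tangent from T: C = (-39.38, 12.92).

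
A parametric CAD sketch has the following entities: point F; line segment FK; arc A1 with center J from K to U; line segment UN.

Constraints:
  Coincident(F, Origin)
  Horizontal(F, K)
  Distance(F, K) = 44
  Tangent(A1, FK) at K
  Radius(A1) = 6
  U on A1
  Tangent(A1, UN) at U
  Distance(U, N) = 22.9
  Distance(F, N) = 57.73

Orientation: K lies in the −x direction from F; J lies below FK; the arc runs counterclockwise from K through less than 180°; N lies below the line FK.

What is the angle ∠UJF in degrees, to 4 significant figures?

172.3°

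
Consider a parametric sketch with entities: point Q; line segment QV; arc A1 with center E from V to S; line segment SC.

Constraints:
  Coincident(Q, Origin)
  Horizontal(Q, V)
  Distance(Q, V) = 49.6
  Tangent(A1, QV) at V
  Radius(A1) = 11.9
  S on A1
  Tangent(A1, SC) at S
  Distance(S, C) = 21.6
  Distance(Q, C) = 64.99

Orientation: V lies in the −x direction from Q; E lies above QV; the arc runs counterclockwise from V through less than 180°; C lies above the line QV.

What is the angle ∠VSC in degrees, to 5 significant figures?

115.44°

Checks: Q = (0.00, 0.00) ✓; |ES| = 11.90 ✓; ∠(ES, SC) = 90.00° ✓; |SC| = 21.60 ✓; |QC| = 64.99 ✓.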